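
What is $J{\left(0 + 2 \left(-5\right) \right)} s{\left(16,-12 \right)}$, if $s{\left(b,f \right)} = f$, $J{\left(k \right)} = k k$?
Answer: $-1200$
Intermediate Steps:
$J{\left(k \right)} = k^{2}$
$J{\left(0 + 2 \left(-5\right) \right)} s{\left(16,-12 \right)} = \left(0 + 2 \left(-5\right)\right)^{2} \left(-12\right) = \left(0 - 10\right)^{2} \left(-12\right) = \left(-10\right)^{2} \left(-12\right) = 100 \left(-12\right) = -1200$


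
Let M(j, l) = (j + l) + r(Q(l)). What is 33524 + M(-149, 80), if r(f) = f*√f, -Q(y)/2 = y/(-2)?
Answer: 33455 + 320*√5 ≈ 34171.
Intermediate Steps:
Q(y) = y (Q(y) = -2*y/(-2) = -2*y*(-1)/2 = -(-1)*y = y)
r(f) = f^(3/2)
M(j, l) = j + l + l^(3/2) (M(j, l) = (j + l) + l^(3/2) = j + l + l^(3/2))
33524 + M(-149, 80) = 33524 + (-149 + 80 + 80^(3/2)) = 33524 + (-149 + 80 + 320*√5) = 33524 + (-69 + 320*√5) = 33455 + 320*√5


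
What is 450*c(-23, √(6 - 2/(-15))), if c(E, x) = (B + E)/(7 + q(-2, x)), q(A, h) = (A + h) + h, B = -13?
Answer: -1215000/7 + 64800*√345/7 ≈ -1627.6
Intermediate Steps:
q(A, h) = A + 2*h
c(E, x) = (-13 + E)/(5 + 2*x) (c(E, x) = (-13 + E)/(7 + (-2 + 2*x)) = (-13 + E)/(5 + 2*x))
450*c(-23, √(6 - 2/(-15))) = 450*((-13 - 23)/(5 + 2*√(6 - 2/(-15)))) = 450*(-36/(5 + 2*√(6 - 2*(-1/15)))) = 450*(-36/(5 + 2*√(6 + 2/15))) = 450*(-36/(5 + 2*√(92/15))) = 450*(-36/(5 + 2*(2*√345/15))) = 450*(-36/(5 + 4*√345/15)) = -16200/(5 + 4*√345/15)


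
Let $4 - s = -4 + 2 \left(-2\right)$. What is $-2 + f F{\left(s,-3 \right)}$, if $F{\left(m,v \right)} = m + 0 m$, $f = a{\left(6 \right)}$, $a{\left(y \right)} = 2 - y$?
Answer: $-50$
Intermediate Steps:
$s = 12$ ($s = 4 - \left(-4 + 2 \left(-2\right)\right) = 4 - \left(-4 - 4\right) = 4 - -8 = 4 + 8 = 12$)
$f = -4$ ($f = 2 - 6 = -4$)
$F{\left(m,v \right)} = m$ ($F{\left(m,v \right)} = m + 0 = m$)
$-2 + f F{\left(s,-3 \right)} = -2 - 48 = -50$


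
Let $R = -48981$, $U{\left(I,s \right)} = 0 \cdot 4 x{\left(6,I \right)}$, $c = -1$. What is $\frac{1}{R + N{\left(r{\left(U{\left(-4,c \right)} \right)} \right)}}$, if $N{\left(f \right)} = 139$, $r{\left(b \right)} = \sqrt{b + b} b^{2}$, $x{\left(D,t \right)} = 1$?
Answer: $- \frac{1}{48842} \approx -2.0474 \cdot 10^{-5}$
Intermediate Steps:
$U{\left(I,s \right)} = 0$ ($U{\left(I,s \right)} = 0 \cdot 4 \cdot 1 = 0 \cdot 1 = 0$)
$r{\left(b \right)} = \sqrt{2} b^{\frac{5}{2}}$ ($r{\left(b \right)} = \sqrt{2 b} b^{2} = \sqrt{2} \sqrt{b} b^{2} = \sqrt{2} b^{\frac{5}{2}}$)
$\frac{1}{R + N{\left(r{\left(U{\left(-4,c \right)} \right)} \right)}} = \frac{1}{-48981 + 139} = \frac{1}{-48842} = - \frac{1}{48842}$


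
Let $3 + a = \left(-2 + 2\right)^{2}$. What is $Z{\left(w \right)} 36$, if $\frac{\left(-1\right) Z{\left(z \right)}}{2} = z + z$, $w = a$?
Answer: $432$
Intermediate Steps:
$a = -3$ ($a = -3 + \left(-2 + 2\right)^{2} = -3 + 0^{2} = -3 + 0 = -3$)
$w = -3$
$Z{\left(z \right)} = - 4 z$ ($Z{\left(z \right)} = - 2 \left(z + z\right) = - 2 \cdot 2 z = - 4 z$)
$Z{\left(w \right)} 36 = \left(-4\right) \left(-3\right) 36 = 12 \cdot 36 = 432$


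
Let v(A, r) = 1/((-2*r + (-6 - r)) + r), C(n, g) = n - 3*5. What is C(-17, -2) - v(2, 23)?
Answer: -1663/52 ≈ -31.981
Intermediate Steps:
C(n, g) = -15 + n (C(n, g) = n - 15 = -15 + n)
v(A, r) = 1/(-6 - 2*r) (v(A, r) = 1/((-6 - 3*r) + r) = 1/(-6 - 2*r))
C(-17, -2) - v(2, 23) = (-15 - 17) - (-1)/(6 + 2*23) = -32 - (-1)/(6 + 46) = -32 - (-1)/52 = -32 - 1*(-1/52) = -32 + 1/52 = -1663/52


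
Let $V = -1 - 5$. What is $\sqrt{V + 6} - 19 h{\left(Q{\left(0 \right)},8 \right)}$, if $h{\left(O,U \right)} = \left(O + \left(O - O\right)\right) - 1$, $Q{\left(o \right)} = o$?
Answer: $19$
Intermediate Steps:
$V = -6$ ($V = -1 - 5 = -6$)
$h{\left(O,U \right)} = -1 + O$ ($h{\left(O,U \right)} = \left(O + 0\right) - 1 = O - 1 = -1 + O$)
$\sqrt{V + 6} - 19 h{\left(Q{\left(0 \right)},8 \right)} = \sqrt{-6 + 6} - 19 \left(-1 + 0\right) = \sqrt{0} - -19 = 0 + 19 = 19$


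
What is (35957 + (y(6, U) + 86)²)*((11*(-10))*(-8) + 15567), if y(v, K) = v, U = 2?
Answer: 730592187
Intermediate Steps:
(35957 + (y(6, U) + 86)²)*((11*(-10))*(-8) + 15567) = (35957 + (6 + 86)²)*((11*(-10))*(-8) + 15567) = (35957 + 92²)*(-110*(-8) + 15567) = (35957 + 8464)*(880 + 15567) = 44421*16447 = 730592187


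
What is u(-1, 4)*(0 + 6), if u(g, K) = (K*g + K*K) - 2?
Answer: 60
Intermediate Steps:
u(g, K) = -2 + K² + K*g (u(g, K) = (K*g + K²) - 2 = (K² + K*g) - 2 = -2 + K² + K*g)
u(-1, 4)*(0 + 6) = (-2 + 4² + 4*(-1))*(0 + 6) = (-2 + 16 - 4)*6 = 10*6 = 60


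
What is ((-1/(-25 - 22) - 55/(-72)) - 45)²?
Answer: 22387042129/11451456 ≈ 1955.0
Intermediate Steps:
((-1/(-25 - 22) - 55/(-72)) - 45)² = ((-1/(-47) - 55*(-1/72)) - 45)² = ((-1*(-1/47) + 55/72) - 45)² = ((1/47 + 55/72) - 45)² = (2657/3384 - 45)² = (-149623/3384)² = 22387042129/11451456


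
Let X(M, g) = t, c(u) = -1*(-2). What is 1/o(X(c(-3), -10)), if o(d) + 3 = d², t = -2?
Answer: 1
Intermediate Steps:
c(u) = 2
X(M, g) = -2
o(d) = -3 + d²
1/o(X(c(-3), -10)) = 1/(-3 + (-2)²) = 1/(-3 + 4) = 1/1 = 1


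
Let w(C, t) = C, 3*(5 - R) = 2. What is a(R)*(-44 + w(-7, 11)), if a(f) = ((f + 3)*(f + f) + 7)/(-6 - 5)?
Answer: 10795/33 ≈ 327.12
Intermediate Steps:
R = 13/3 (R = 5 - ⅓*2 = 5 - ⅔ = 13/3 ≈ 4.3333)
a(f) = -7/11 - 2*f*(3 + f)/11 (a(f) = ((3 + f)*(2*f) + 7)/(-11) = (2*f*(3 + f) + 7)*(-1/11) = (7 + 2*f*(3 + f))*(-1/11) = -7/11 - 2*f*(3 + f)/11)
a(R)*(-44 + w(-7, 11)) = (-7/11 - 6/11*13/3 - 2*(13/3)²/11)*(-44 - 7) = (-7/11 - 26/11 - 2/11*169/9)*(-51) = (-7/11 - 26/11 - 338/99)*(-51) = -635/99*(-51) = 10795/33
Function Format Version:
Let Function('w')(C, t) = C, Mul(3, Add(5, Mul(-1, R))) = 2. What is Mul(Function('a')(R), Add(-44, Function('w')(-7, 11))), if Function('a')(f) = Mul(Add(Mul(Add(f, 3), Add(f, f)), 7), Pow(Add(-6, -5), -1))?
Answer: Rational(10795, 33) ≈ 327.12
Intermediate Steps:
R = Rational(13, 3) (R = Add(5, Mul(Rational(-1, 3), 2)) = Add(5, Rational(-2, 3)) = Rational(13, 3) ≈ 4.3333)
Function('a')(f) = Add(Rational(-7, 11), Mul(Rational(-2, 11), f, Add(3, f))) (Function('a')(f) = Mul(Add(Mul(Add(3, f), Mul(2, f)), 7), Pow(-11, -1)) = Mul(Add(Mul(2, f, Add(3, f)), 7), Rational(-1, 11)) = Mul(Add(7, Mul(2, f, Add(3, f))), Rational(-1, 11)) = Add(Rational(-7, 11), Mul(Rational(-2, 11), f, Add(3, f))))
Mul(Function('a')(R), Add(-44, Function('w')(-7, 11))) = Mul(Add(Rational(-7, 11), Mul(Rational(-6, 11), Rational(13, 3)), Mul(Rational(-2, 11), Pow(Rational(13, 3), 2))), Add(-44, -7)) = Mul(Add(Rational(-7, 11), Rational(-26, 11), Mul(Rational(-2, 11), Rational(169, 9))), -51) = Mul(Add(Rational(-7, 11), Rational(-26, 11), Rational(-338, 99)), -51) = Mul(Rational(-635, 99), -51) = Rational(10795, 33)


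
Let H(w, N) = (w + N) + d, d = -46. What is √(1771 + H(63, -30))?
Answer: √1758 ≈ 41.929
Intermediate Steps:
H(w, N) = -46 + N + w (H(w, N) = (w + N) - 46 = (N + w) - 46 = -46 + N + w)
√(1771 + H(63, -30)) = √(1771 + (-46 - 30 + 63)) = √(1771 - 13) = √1758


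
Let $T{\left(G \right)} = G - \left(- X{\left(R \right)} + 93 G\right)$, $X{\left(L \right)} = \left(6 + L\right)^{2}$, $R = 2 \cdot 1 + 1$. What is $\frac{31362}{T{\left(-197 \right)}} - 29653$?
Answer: $- \frac{539801503}{18205} \approx -29651.0$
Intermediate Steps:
$R = 3$ ($R = 2 + 1 = 3$)
$T{\left(G \right)} = 81 - 92 G$ ($T{\left(G \right)} = G - \left(- \left(6 + 3\right)^{2} + 93 G\right) = G - \left(-81 + 93 G\right) = 81 - 92 G$)
$\frac{31362}{T{\left(-197 \right)}} - 29653 = \frac{31362}{81 - -18124} - 29653 = \frac{31362}{81 + 18124} - 29653 = \frac{31362}{18205} - 29653 = - \frac{539801503}{18205}$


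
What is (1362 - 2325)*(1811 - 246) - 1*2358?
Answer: -1509453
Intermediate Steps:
(1362 - 2325)*(1811 - 246) - 1*2358 = -963*1565 - 2358 = -1507095 - 2358 = -1509453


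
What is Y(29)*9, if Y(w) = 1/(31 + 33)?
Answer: 9/64 ≈ 0.14063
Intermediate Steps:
Y(w) = 1/64
Y(29)*9 = (1/64)*9 = 9/64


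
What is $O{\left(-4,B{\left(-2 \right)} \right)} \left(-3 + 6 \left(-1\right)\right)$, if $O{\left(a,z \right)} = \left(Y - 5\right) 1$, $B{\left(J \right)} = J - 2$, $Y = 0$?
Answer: $45$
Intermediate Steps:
$B{\left(J \right)} = -2 + J$
$O{\left(a,z \right)} = -5$ ($O{\left(a,z \right)} = \left(0 - 5\right) 1 = \left(-5\right) 1 = -5$)
$O{\left(-4,B{\left(-2 \right)} \right)} \left(-3 + 6 \left(-1\right)\right) = - 5 \left(-3 + 6 \left(-1\right)\right) = - 5 \left(-3 - 6\right) = \left(-5\right) \left(-9\right) = 45$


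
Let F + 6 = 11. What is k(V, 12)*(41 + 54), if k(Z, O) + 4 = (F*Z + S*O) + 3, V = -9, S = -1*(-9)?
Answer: 5890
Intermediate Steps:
F = 5 (F = -6 + 11 = 5)
S = 9
k(Z, O) = -1 + 5*Z + 9*O (k(Z, O) = -4 + ((5*Z + 9*O) + 3) = -4 + (3 + 5*Z + 9*O) = -1 + 5*Z + 9*O)
k(V, 12)*(41 + 54) = (-1 + 5*(-9) + 9*12)*(41 + 54) = (-1 - 45 + 108)*95 = 62*95 = 5890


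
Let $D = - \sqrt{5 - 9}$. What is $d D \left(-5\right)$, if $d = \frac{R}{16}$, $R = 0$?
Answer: $0$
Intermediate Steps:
$d = 0$ ($d = \frac{0}{16} = 0 \cdot \frac{1}{16} = 0$)
$D = - 2 i$ ($D = - \sqrt{-4} = - 2 i \approx - 2.0 i$)
$d D \left(-5\right) = 0 \left(- 2 i\right) \left(-5\right) = 0 \left(-5\right) = 0$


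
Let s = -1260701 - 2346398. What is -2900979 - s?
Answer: 706120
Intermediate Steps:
s = -3607099
-2900979 - s = -2900979 - 1*(-3607099) = -2900979 + 3607099 = 706120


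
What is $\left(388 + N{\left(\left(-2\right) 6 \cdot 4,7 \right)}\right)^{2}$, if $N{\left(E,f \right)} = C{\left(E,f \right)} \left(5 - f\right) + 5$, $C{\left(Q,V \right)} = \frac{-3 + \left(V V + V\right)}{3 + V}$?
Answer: $\frac{3655744}{25} \approx 1.4623 \cdot 10^{5}$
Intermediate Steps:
$C{\left(Q,V \right)} = \frac{-3 + V + V^{2}}{3 + V}$ ($C{\left(Q,V \right)} = \frac{-3 + \left(V^{2} + V\right)}{3 + V} = \frac{-3 + \left(V + V^{2}\right)}{3 + V} = \frac{-3 + V + V^{2}}{3 + V}$)
$N{\left(E,f \right)} = 5 + \frac{\left(5 - f\right) \left(-3 + f + f^{2}\right)}{3 + f}$ ($N{\left(E,f \right)} = \frac{-3 + f + f^{2}}{3 + f} \left(5 - f\right) + 5 = \frac{\left(5 - f\right) \left(-3 + f + f^{2}\right)}{3 + f} + 5 = 5 + \frac{\left(5 - f\right) \left(-3 + f + f^{2}\right)}{3 + f}$)
$\left(388 + N{\left(\left(-2\right) 6 \cdot 4,7 \right)}\right)^{2} = \left(388 + \frac{7 \left(13 - 7^{2} + 4 \cdot 7\right)}{3 + 7}\right)^{2} = \left(388 + \frac{7 \left(13 - 49 + 28\right)}{10}\right)^{2} = \left(388 + 7 \cdot \frac{1}{10} \left(13 - 49 + 28\right)\right)^{2} = \left(388 + 7 \cdot \frac{1}{10} \left(-8\right)\right)^{2} = \left(388 - \frac{28}{5}\right)^{2} = \left(\frac{1912}{5}\right)^{2} = \frac{3655744}{25}$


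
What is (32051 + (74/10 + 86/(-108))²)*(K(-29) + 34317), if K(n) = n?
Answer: 20055882589708/18225 ≈ 1.1005e+9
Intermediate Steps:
(32051 + (74/10 + 86/(-108))²)*(K(-29) + 34317) = (32051 + (74/10 + 86/(-108))²)*(-29 + 34317) = (32051 + (74*(⅒) + 86*(-1/108))²)*34288 = (32051 + (37/5 - 43/54)²)*34288 = (32051 + (1783/270)²)*34288 = (32051 + 3179089/72900)*34288 = (2339696989/72900)*34288 = 20055882589708/18225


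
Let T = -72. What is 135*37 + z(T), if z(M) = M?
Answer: 4923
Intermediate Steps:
135*37 + z(T) = 135*37 - 72 = 4995 - 72 = 4923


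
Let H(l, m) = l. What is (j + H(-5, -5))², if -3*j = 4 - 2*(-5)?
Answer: 841/9 ≈ 93.444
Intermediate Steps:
j = -14/3 (j = -(4 - 2*(-5))/3 = -(4 + 10)/3 = -⅓*14 = -14/3 ≈ -4.6667)
(j + H(-5, -5))² = (-14/3 - 5)² = (-29/3)² = 841/9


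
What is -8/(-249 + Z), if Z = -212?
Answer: 8/461 ≈ 0.017354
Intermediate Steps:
-8/(-249 + Z) = -8/(-249 - 212) = -8/(-461) = -1/461*(-8) = 8/461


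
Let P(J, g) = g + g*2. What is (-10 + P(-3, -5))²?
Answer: 625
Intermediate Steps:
P(J, g) = 3*g (P(J, g) = g + 2*g = 3*g)
(-10 + P(-3, -5))² = (-10 + 3*(-5))² = (-10 - 15)² = (-25)² = 625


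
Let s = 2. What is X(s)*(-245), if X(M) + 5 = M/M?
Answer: 980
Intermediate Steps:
X(M) = -4 (X(M) = -5 + M/M = -5 + 1 = -4)
X(s)*(-245) = -4*(-245) = 980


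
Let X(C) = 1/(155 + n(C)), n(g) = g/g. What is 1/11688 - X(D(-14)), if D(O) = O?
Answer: -961/151944 ≈ -0.0063247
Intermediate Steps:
n(g) = 1
X(C) = 1/156 (X(C) = 1/(155 + 1) = 1/156)
1/11688 - X(D(-14)) = 1/11688 - 1*1/156 = 1/11688 - 1/156 = -961/151944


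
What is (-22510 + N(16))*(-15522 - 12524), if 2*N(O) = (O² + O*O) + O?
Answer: 623911316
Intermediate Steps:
N(O) = O² + O/2 (N(O) = ((O² + O*O) + O)/2 = ((O² + O²) + O)/2 = (2*O² + O)/2 = (O + 2*O²)/2 = O² + O/2)
(-22510 + N(16))*(-15522 - 12524) = (-22510 + 16*(½ + 16))*(-15522 - 12524) = (-22510 + 16*(33/2))*(-28046) = (-22510 + 264)*(-28046) = -22246*(-28046) = 623911316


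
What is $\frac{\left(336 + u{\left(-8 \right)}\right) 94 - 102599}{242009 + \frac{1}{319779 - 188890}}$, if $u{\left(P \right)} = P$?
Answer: $- \frac{9393510863}{31676316002} \approx -0.29655$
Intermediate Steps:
$\frac{\left(336 + u{\left(-8 \right)}\right) 94 - 102599}{242009 + \frac{1}{319779 - 188890}} = \frac{\left(336 - 8\right) 94 - 102599}{242009 + \frac{1}{319779 - 188890}} = \frac{328 \cdot 94 - 102599}{242009 + \frac{1}{130889}} = \frac{30832 - 102599}{242009 + \frac{1}{130889}} = - \frac{71767}{\frac{31676316002}{130889}} = \left(-71767\right) \frac{130889}{31676316002} = - \frac{9393510863}{31676316002}$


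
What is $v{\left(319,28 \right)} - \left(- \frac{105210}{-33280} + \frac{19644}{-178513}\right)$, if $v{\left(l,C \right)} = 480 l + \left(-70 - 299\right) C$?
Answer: $\frac{84827290643991}{594091264} \approx 1.4279 \cdot 10^{5}$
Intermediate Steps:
$v{\left(l,C \right)} = - 369 C + 480 l$ ($v{\left(l,C \right)} = 480 l + \left(-70 - 299\right) C = 480 l - 369 C = - 369 C + 480 l$)
$v{\left(319,28 \right)} - \left(- \frac{105210}{-33280} + \frac{19644}{-178513}\right) = \left(\left(-369\right) 28 + 480 \cdot 319\right) - \left(- \frac{105210}{-33280} + \frac{19644}{-178513}\right) = \left(-10332 + 153120\right) - \left(\left(-105210\right) \left(- \frac{1}{33280}\right) + 19644 \left(- \frac{1}{178513}\right)\right) = 142788 - \left(\frac{10521}{3328} - \frac{19644}{178513}\right) = 142788 - \frac{1812760041}{594091264} = \frac{84827290643991}{594091264}$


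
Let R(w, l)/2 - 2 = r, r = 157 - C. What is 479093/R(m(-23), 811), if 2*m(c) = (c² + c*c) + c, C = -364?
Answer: 479093/1046 ≈ 458.02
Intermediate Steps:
m(c) = c² + c/2 (m(c) = ((c² + c*c) + c)/2 = ((c² + c²) + c)/2 = (2*c² + c)/2 = (c + 2*c²)/2 = c² + c/2)
r = 521 (r = 157 - 1*(-364) = 157 + 364 = 521)
R(w, l) = 1046 (R(w, l) = 4 + 2*521 = 4 + 1042 = 1046)
479093/R(m(-23), 811) = 479093/1046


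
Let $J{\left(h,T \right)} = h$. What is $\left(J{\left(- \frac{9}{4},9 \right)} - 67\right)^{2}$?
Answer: $\frac{76729}{16} \approx 4795.6$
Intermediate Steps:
$\left(J{\left(- \frac{9}{4},9 \right)} - 67\right)^{2} = \left(- \frac{9}{4} - 67\right)^{2} = \left(- \frac{277}{4}\right)^{2} = \frac{76729}{16}$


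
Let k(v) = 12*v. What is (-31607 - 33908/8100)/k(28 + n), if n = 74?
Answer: -16003163/619650 ≈ -25.826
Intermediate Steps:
(-31607 - 33908/8100)/k(28 + n) = (-31607 - 33908/8100)/((12*(28 + 74))) = (-31607 - 33908/8100)/((12*102)) = (-31607 - 1*8477/2025)/1224 = (-31607 - 8477/2025)*(1/1224) = -64012652/2025*1/1224 = -16003163/619650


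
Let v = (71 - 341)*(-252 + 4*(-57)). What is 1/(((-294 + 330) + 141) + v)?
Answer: 1/129777 ≈ 7.7055e-6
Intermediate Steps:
v = 129600 (v = -270*(-252 - 228) = -270*(-480) = 129600)
1/(((-294 + 330) + 141) + v) = 1/(((-294 + 330) + 141) + 129600) = 1/((36 + 141) + 129600) = 1/(177 + 129600) = 1/129777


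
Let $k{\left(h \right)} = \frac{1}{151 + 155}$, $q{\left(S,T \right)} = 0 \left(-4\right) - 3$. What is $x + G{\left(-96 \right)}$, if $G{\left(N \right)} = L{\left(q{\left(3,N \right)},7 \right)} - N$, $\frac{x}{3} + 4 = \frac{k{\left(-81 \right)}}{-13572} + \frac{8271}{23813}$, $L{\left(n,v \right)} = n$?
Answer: $\frac{2704545781291}{32965383672} \approx 82.042$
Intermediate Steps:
$q{\left(S,T \right)} = -3$ ($q{\left(S,T \right)} = 0 - 3 = -3$)
$k{\left(h \right)} = \frac{1}{306}$
$x = - \frac{361234900205}{32965383672}$ ($x = -12 + 3 \left(\frac{1}{306 \left(-13572\right)} + \frac{8271}{23813}\right) = -12 + 3 \left(\frac{1}{306} \left(- \frac{1}{13572}\right) + 8271 \cdot \frac{1}{23813}\right) = -12 + 3 \left(- \frac{1}{4153032} + \frac{8271}{23813}\right) = -12 + 3 \cdot \frac{34349703859}{98896151016} = -12 + \frac{34349703859}{32965383672} = - \frac{361234900205}{32965383672} \approx -10.958$)
$G{\left(N \right)} = -3 - N$
$x + G{\left(-96 \right)} = - \frac{361234900205}{32965383672} - -93 = - \frac{361234900205}{32965383672} + \left(-3 + 96\right) = - \frac{361234900205}{32965383672} + 93 = \frac{2704545781291}{32965383672}$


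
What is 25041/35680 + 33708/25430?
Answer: 183949407/90734240 ≈ 2.0273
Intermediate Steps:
25041/35680 + 33708/25430 = 25041*(1/35680) + 33708*(1/25430) = 25041/35680 + 16854/12715 = 183949407/90734240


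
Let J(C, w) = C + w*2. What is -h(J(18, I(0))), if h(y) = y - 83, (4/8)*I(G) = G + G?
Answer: 65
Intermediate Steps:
I(G) = 4*G (I(G) = 2*(G + G) = 2*(2*G) = 4*G)
J(C, w) = C + 2*w
h(y) = -83 + y
-h(J(18, I(0))) = -(-83 + (18 + 2*(4*0))) = -(-83 + (18 + 2*0)) = -(-83 + (18 + 0)) = -(-83 + 18) = -1*(-65) = 65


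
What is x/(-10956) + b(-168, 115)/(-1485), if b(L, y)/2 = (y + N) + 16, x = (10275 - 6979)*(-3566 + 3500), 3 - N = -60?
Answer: 2415076/123255 ≈ 19.594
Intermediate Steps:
N = 63 (N = 3 - 1*(-60) = 3 + 60 = 63)
x = -217536 (x = 3296*(-66) = -217536)
b(L, y) = 158 + 2*y (b(L, y) = 2*((y + 63) + 16) = 2*((63 + y) + 16) = 2*(79 + y) = 158 + 2*y)
x/(-10956) + b(-168, 115)/(-1485) = -217536/(-10956) + (158 + 2*115)/(-1485) = -217536*(-1/10956) + (158 + 230)*(-1/1485) = 1648/83 + 388*(-1/1485) = 1648/83 - 388/1485 = 2415076/123255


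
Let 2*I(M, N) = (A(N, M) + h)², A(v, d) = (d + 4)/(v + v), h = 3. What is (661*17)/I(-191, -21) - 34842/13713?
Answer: 180075533690/447816299 ≈ 402.12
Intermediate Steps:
A(v, d) = (4 + d)/(2*v) (A(v, d) = (4 + d)/((2*v)) = (4 + d)*(1/(2*v)) = (4 + d)/(2*v))
I(M, N) = (3 + (4 + M)/(2*N))²/2 (I(M, N) = ((4 + M)/(2*N) + 3)²/2 = (3 + (4 + M)/(2*N))²/2)
(661*17)/I(-191, -21) - 34842/13713 = (661*17)/(((⅛)*(4 - 191 + 6*(-21))²/(-21)²)) - 34842/13713 = 11237/(((⅛)*(1/441)*(4 - 191 - 126)²)) - 34842*1/13713 = 11237/(((⅛)*(1/441)*(-313)²)) - 11614/4571 = 11237/(((⅛)*(1/441)*97969)) - 11614/4571 = 11237/(97969/3528) - 11614/4571 = 11237*(3528/97969) - 11614/4571 = 39644136/97969 - 11614/4571 = 180075533690/447816299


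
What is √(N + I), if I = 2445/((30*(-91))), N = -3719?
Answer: I*√123217822/182 ≈ 60.991*I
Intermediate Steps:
I = -163/182 (I = 2445/(-2730) = 2445*(-1/2730) = -163/182 ≈ -0.89560)
√(N + I) = √(-3719 - 163/182) = √(-677021/182) = I*√123217822/182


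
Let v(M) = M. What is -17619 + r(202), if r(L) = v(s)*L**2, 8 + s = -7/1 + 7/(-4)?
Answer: -701086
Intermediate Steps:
s = -67/4 (s = -8 + (-7/1 + 7/(-4)) = -8 + (-7*1 + 7*(-1/4)) = -8 + (-7 - 7/4) = -8 - 35/4 = -67/4 ≈ -16.750)
r(L) = -67*L**2/4
-17619 + r(202) = -17619 - 67/4*202**2 = -17619 - 67/4*40804 = -17619 - 683467 = -701086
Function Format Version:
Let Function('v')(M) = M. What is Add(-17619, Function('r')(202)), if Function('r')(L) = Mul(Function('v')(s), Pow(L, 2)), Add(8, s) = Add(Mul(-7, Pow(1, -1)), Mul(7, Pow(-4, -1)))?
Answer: -701086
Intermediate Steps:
s = Rational(-67, 4) (s = Add(-8, Add(Mul(-7, Pow(1, -1)), Mul(7, Pow(-4, -1)))) = Add(-8, Add(Mul(-7, 1), Mul(7, Rational(-1, 4)))) = Add(-8, Add(-7, Rational(-7, 4))) = Add(-8, Rational(-35, 4)) = Rational(-67, 4) ≈ -16.750)
Function('r')(L) = Mul(Rational(-67, 4), Pow(L, 2))
Add(-17619, Function('r')(202)) = Add(-17619, Mul(Rational(-67, 4), Pow(202, 2))) = Add(-17619, Mul(Rational(-67, 4), 40804)) = Add(-17619, -683467) = -701086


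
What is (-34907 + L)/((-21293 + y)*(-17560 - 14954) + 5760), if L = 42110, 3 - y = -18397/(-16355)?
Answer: 39268355/3774000170386 ≈ 1.0405e-5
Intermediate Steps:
y = 30668/16355 (y = 3 - (-18397)/(-16355) = 3 - (-18397)*(-1)/16355 = 3 - 1*18397/16355 = 3 - 18397/16355 = 30668/16355 ≈ 1.8751)
(-34907 + L)/((-21293 + y)*(-17560 - 14954) + 5760) = (-34907 + 42110)/((-21293 + 30668/16355)*(-17560 - 14954) + 5760) = 7203/(-348216347/16355*(-32514) + 5760) = 7203/(11321906306358/16355 + 5760) = 7203/(11322000511158/16355) = 7203*(16355/11322000511158) = 39268355/3774000170386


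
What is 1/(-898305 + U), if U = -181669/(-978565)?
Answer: -978565/879049650656 ≈ -1.1132e-6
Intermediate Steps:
U = 181669/978565 (U = -181669*(-1/978565) = 181669/978565 ≈ 0.18565)
1/(-898305 + U) = 1/(-898305 + 181669/978565) = 1/(-879049650656/978565) = -978565/879049650656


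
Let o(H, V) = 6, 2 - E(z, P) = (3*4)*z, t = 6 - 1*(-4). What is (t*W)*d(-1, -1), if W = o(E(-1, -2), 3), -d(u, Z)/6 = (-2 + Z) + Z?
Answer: 1440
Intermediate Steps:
t = 10 (t = 6 + 4 = 10)
d(u, Z) = 12 - 12*Z (d(u, Z) = -6*((-2 + Z) + Z) = -6*(-2 + 2*Z) = 12 - 12*Z)
E(z, P) = 2 - 12*z (E(z, P) = 2 - 3*4*z = 2 - 12*z)
W = 6
(t*W)*d(-1, -1) = (10*6)*(12 - 12*(-1)) = 60*(12 + 12) = 60*24 = 1440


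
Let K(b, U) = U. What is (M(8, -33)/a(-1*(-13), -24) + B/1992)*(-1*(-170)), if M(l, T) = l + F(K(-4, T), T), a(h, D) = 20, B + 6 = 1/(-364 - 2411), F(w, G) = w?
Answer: -117748817/552780 ≈ -213.01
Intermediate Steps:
B = -16651/2775 (B = -6 + 1/(-364 - 2411) = -6 + 1/(-2775) = -6 - 1/2775 = -16651/2775 ≈ -6.0004)
M(l, T) = T + l (M(l, T) = l + T = T + l)
(M(8, -33)/a(-1*(-13), -24) + B/1992)*(-1*(-170)) = ((-33 + 8)/20 - 16651/2775/1992)*(-1*(-170)) = (-25*1/20 - 16651/2775*1/1992)*170 = (-5/4 - 16651/5527800)*170 = -6926401/5527800*170 = -117748817/552780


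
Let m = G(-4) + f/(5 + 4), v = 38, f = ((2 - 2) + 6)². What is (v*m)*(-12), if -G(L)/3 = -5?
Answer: -8664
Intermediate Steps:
G(L) = 15 (G(L) = -3*(-5) = 15)
f = 36 (f = (0 + 6)² = 6² = 36)
m = 19 (m = 15 + 36/(5 + 4) = 15 + 36/9 = 15 + 36*(⅑) = 15 + 4 = 19)
(v*m)*(-12) = (38*19)*(-12) = 722*(-12) = -8664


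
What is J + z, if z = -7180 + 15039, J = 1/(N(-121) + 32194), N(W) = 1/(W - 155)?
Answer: 69831482713/8885543 ≈ 7859.0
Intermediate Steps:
N(W) = 1/(-155 + W)
J = 276/8885543 (J = 1/(1/(-155 - 121) + 32194) = 1/(1/(-276) + 32194) = 1/(-1/276 + 32194) = 1/(8885543/276) = 276/8885543 ≈ 3.1062e-5)
z = 7859
J + z = 276/8885543 + 7859 = 69831482713/8885543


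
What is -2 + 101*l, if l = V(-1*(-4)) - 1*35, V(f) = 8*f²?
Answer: 9391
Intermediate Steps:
l = 93 (l = 8*(-1*(-4))² - 1*35 = 8*4² - 35 = 8*16 - 35 = 128 - 35 = 93)
-2 + 101*l = -2 + 101*93 = -2 + 9393 = 9391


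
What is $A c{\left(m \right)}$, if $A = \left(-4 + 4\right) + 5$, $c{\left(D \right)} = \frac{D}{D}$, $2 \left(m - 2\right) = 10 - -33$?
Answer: $5$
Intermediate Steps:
$m = \frac{47}{2}$ ($m = 2 + \frac{10 - -33}{2} = 2 + \frac{10 + 33}{2} = 2 + \frac{1}{2} \cdot 43 = 2 + \frac{43}{2} = \frac{47}{2} \approx 23.5$)
$c{\left(D \right)} = 1$
$A = 5$ ($A = 0 + 5 = 5$)
$A c{\left(m \right)} = 5 \cdot 1 = 5$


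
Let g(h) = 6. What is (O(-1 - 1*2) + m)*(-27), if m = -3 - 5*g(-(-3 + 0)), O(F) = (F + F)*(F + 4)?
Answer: 1053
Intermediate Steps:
O(F) = 2*F*(4 + F) (O(F) = (2*F)*(4 + F) = 2*F*(4 + F))
m = -33 (m = -3 - 5*6 = -3 - 30 = -33)
(O(-1 - 1*2) + m)*(-27) = (2*(-1 - 1*2)*(4 + (-1 - 1*2)) - 33)*(-27) = (2*(-1 - 2)*(4 + (-1 - 2)) - 33)*(-27) = (2*(-3)*(4 - 3) - 33)*(-27) = (2*(-3)*1 - 33)*(-27) = (-6 - 33)*(-27) = -39*(-27) = 1053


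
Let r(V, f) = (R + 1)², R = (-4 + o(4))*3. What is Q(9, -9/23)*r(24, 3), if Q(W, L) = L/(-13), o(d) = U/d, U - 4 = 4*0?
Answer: 576/299 ≈ 1.9264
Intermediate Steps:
U = 4 (U = 4 + 4*0 = 4 + 0 = 4)
o(d) = 4/d
Q(W, L) = -L/13 (Q(W, L) = L*(-1/13) = -L/13)
R = -9 (R = (-4 + 4/4)*3 = (-4 + 4*(¼))*3 = (-4 + 1)*3 = -3*3 = -9)
r(V, f) = 64 (r(V, f) = (-9 + 1)² = (-8)² = 64)
Q(9, -9/23)*r(24, 3) = -(-9)/(13*23)*64 = -1/13*(-9/23)*64 = (9/299)*64 = 576/299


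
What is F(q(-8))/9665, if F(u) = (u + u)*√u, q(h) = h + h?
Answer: -128*I/9665 ≈ -0.013244*I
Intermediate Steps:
q(h) = 2*h
F(u) = 2*u^(3/2) (F(u) = (2*u)*√u = 2*u^(3/2))
F(q(-8))/9665 = (2*(2*(-8))^(3/2))/9665 = (2*(-16)^(3/2))*(1/9665) = (2*(-64*I))*(1/9665) = -128*I*(1/9665) = -128*I/9665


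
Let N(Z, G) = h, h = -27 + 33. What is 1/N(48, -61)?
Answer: 1/6 ≈ 0.16667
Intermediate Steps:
h = 6
N(Z, G) = 6
1/N(48, -61) = 1/6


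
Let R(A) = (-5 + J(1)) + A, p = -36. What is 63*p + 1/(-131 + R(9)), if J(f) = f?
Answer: -285769/126 ≈ -2268.0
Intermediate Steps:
R(A) = -4 + A (R(A) = (-5 + 1) + A = -4 + A)
63*p + 1/(-131 + R(9)) = 63*(-36) + 1/(-131 + (-4 + 9)) = -2268 + 1/(-131 + 5) = -2268 + 1/(-126) = -2268 - 1/126 = -285769/126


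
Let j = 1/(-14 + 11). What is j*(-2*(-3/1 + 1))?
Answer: -4/3 ≈ -1.3333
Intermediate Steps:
j = -1/3 (j = 1/(-3) = -1/3 ≈ -0.33333)
j*(-2*(-3/1 + 1)) = -(-2)*(-3/1 + 1)/3 = -(-2)*(-3*1 + 1)/3 = -(-2)*(-3 + 1)/3 = -(-2)*(-2)/3 = -1/3*4 = -4/3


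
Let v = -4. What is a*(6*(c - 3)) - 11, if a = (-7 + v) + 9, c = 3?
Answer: -11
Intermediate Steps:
a = -2 (a = (-7 - 4) + 9 = -11 + 9 = -2)
a*(6*(c - 3)) - 11 = -12*(3 - 3) - 11 = -12*0 - 11 = -2*0 - 11 = 0 - 11 = -11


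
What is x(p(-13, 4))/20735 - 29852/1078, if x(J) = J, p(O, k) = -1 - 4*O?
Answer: -28133011/1016015 ≈ -27.690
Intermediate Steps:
x(p(-13, 4))/20735 - 29852/1078 = (-1 - 4*(-13))/20735 - 29852/1078 = (-1 + 52)*(1/20735) - 29852*1/1078 = 51*(1/20735) - 14926/539 = 51/20735 - 14926/539 = -28133011/1016015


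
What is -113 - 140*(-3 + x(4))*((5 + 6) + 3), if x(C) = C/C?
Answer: 3807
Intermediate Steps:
x(C) = 1
-113 - 140*(-3 + x(4))*((5 + 6) + 3) = -113 - 140*(-3 + 1)*((5 + 6) + 3) = -113 - (-280)*(11 + 3) = -113 - (-280)*14 = -113 - 140*(-28) = -113 + 3920 = 3807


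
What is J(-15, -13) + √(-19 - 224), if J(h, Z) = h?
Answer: -15 + 9*I*√3 ≈ -15.0 + 15.588*I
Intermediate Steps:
J(-15, -13) + √(-19 - 224) = -15 + √(-19 - 224) = -15 + √(-243) = -15 + 9*I*√3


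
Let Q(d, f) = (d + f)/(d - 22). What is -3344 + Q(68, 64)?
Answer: -76846/23 ≈ -3341.1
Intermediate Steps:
Q(d, f) = (d + f)/(-22 + d)
-3344 + Q(68, 64) = -3344 + (68 + 64)/(-22 + 68) = -3344 + 132/46 = -3344 + (1/46)*132 = -3344 + 66/23 = -76846/23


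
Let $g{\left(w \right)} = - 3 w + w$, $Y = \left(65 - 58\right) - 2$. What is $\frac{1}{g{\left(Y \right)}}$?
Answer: $- \frac{1}{10} \approx -0.1$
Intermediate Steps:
$Y = 5$ ($Y = \left(65 - 58\right) - 2 = 7 - 2 = 5$)
$g{\left(w \right)} = - 2 w$
$\frac{1}{g{\left(Y \right)}} = \frac{1}{\left(-2\right) 5} = \frac{1}{-10} = - \frac{1}{10}$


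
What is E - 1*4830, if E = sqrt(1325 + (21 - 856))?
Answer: -4830 + 7*sqrt(10) ≈ -4807.9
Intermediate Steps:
E = 7*sqrt(10) (E = sqrt(1325 - 835) = sqrt(490) = 7*sqrt(10) ≈ 22.136)
E - 1*4830 = 7*sqrt(10) - 1*4830 = 7*sqrt(10) - 4830 = -4830 + 7*sqrt(10)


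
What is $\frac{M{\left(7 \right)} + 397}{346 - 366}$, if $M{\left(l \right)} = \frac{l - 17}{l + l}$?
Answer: $- \frac{1387}{70} \approx -19.814$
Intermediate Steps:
$M{\left(l \right)} = \frac{-17 + l}{2 l}$
$\frac{M{\left(7 \right)} + 397}{346 - 366} = \frac{\frac{-17 + 7}{2 \cdot 7} + 397}{346 - 366} = \frac{\frac{1}{2} \cdot \frac{1}{7} \left(-10\right) + 397}{-20} = \left(- \frac{5}{7} + 397\right) \left(- \frac{1}{20}\right) = \frac{2774}{7} \left(- \frac{1}{20}\right) = - \frac{1387}{70}$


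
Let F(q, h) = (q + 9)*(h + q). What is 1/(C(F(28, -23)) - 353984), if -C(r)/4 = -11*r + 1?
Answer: -1/345848 ≈ -2.8914e-6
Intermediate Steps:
F(q, h) = (9 + q)*(h + q)
C(r) = -4 + 44*r (C(r) = -4*(-11*r + 1) = -4*(1 - 11*r) = -4 + 44*r)
1/(C(F(28, -23)) - 353984) = 1/((-4 + 44*(28² + 9*(-23) + 9*28 - 23*28)) - 353984) = 1/((-4 + 44*(784 - 207 + 252 - 644)) - 353984) = 1/((-4 + 44*185) - 353984) = 1/((-4 + 8140) - 353984) = 1/(8136 - 353984) = 1/(-345848) = -1/345848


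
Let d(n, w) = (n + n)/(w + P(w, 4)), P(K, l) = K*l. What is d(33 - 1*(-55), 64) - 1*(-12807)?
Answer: 256151/20 ≈ 12808.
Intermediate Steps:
d(n, w) = 2*n/(5*w) (d(n, w) = (n + n)/(w + w*4) = (2*n)/(w + 4*w) = (2*n)/((5*w)) = (2*n)*(1/(5*w)) = 2*n/(5*w))
d(33 - 1*(-55), 64) - 1*(-12807) = (⅖)*(33 - 1*(-55))/64 - 1*(-12807) = (⅖)*(33 + 55)*(1/64) + 12807 = (⅖)*88*(1/64) + 12807 = 11/20 + 12807 = 256151/20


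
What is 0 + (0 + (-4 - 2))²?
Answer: 36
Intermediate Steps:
0 + (0 + (-4 - 2))² = 0 + (0 - 6)² = 0 + (-6)² = 0 + 36 = 36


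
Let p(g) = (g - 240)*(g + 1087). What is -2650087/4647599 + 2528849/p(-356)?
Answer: -1173423217033/184077031084 ≈ -6.3746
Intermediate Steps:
p(g) = (-240 + g)*(1087 + g)
-2650087/4647599 + 2528849/p(-356) = -2650087/4647599 + 2528849/(-260880 + (-356)**2 + 847*(-356)) = -2650087*1/4647599 + 2528849/(-260880 + 126736 - 301532) = -240917/422509 + 2528849/(-435676) = -240917/422509 + 2528849*(-1/435676) = -240917/422509 - 2528849/435676 = -1173423217033/184077031084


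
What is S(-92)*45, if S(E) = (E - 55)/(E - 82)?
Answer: 2205/58 ≈ 38.017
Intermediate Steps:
S(E) = (-55 + E)/(-82 + E)
S(-92)*45 = ((-55 - 92)/(-82 - 92))*45 = (-147/(-174))*45 = -1/174*(-147)*45 = (49/58)*45 = 2205/58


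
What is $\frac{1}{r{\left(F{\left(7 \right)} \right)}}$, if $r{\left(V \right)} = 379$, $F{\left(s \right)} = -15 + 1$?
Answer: $\frac{1}{379} \approx 0.0026385$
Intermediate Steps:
$F{\left(s \right)} = -14$
$\frac{1}{r{\left(F{\left(7 \right)} \right)}} = \frac{1}{379}$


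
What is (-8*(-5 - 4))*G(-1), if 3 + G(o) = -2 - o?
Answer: -288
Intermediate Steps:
G(o) = -5 - o (G(o) = -3 + (-2 - o) = -5 - o)
(-8*(-5 - 4))*G(-1) = (-8*(-5 - 4))*(-5 - 1*(-1)) = (-8*(-9))*(-5 + 1) = 72*(-4) = -288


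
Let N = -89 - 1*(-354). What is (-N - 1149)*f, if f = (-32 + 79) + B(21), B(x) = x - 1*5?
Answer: -89082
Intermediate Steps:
B(x) = -5 + x (B(x) = x - 5 = -5 + x)
f = 63 (f = (-32 + 79) + (-5 + 21) = 47 + 16 = 63)
N = 265 (N = -89 + 354 = 265)
(-N - 1149)*f = (-1*265 - 1149)*63 = (-265 - 1149)*63 = -1414*63 = -89082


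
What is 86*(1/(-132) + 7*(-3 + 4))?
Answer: 39689/66 ≈ 601.35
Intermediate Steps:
86*(1/(-132) + 7*(-3 + 4)) = 86*(-1/132 + 7*1) = 86*(-1/132 + 7) = 86*(923/132) = 39689/66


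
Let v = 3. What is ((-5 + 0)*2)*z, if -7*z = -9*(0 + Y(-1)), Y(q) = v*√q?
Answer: -270*I/7 ≈ -38.571*I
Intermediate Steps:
Y(q) = 3*√q
z = 27*I/7 (z = -(-9)*(0 + 3*√(-1))/7 = -(-9)*(0 + 3*I)/7 = -(-9)*3*I/7 = -(-27)*I/7 = 27*I/7 ≈ 3.8571*I)
((-5 + 0)*2)*z = ((-5 + 0)*2)*(27*I/7) = (-5*2)*(27*I/7) = -270*I/7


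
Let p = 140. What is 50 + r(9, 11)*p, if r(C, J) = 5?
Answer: 750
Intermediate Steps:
50 + r(9, 11)*p = 50 + 5*140 = 50 + 700 = 750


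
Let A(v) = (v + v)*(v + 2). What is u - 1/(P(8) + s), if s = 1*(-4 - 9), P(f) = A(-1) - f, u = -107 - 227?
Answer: -7681/23 ≈ -333.96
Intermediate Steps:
u = -334
A(v) = 2*v*(2 + v) (A(v) = (2*v)*(2 + v) = 2*v*(2 + v))
P(f) = -2 - f (P(f) = 2*(-1)*(2 - 1) - f = 2*(-1)*1 - f = -2 - f)
s = -13 (s = 1*(-13) = -13)
u - 1/(P(8) + s) = -334 - 1/((-2 - 1*8) - 13) = -334 - 1/((-2 - 8) - 13) = -334 - 1/(-10 - 13) = -334 - 1/(-23) = -334 - 1*(-1/23) = -334 + 1/23 = -7681/23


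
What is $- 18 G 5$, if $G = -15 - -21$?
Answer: $-540$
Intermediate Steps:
$G = 6$ ($G = -15 + 21 = 6$)
$- 18 G 5 = \left(-18\right) 6 \cdot 5 = \left(-108\right) 5 = -540$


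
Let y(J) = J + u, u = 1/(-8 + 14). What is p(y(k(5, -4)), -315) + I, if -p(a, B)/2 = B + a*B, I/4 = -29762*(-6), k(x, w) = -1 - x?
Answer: 711243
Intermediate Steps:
u = 1/6 ≈ 0.16667
I = 714288 (I = 4*(-29762*(-6)) = 4*178572 = 714288)
y(J) = 1/6 + J (y(J) = J + 1/6 = 1/6 + J)
p(a, B) = -2*B - 2*B*a (p(a, B) = -2*(B + a*B) = -2*(B + B*a) = -2*B - 2*B*a)
p(y(k(5, -4)), -315) + I = -2*(-315)*(1 + (1/6 + (-1 - 1*5))) + 714288 = -2*(-315)*(1 + (1/6 + (-1 - 5))) + 714288 = -2*(-315)*(1 + (1/6 - 6)) + 714288 = -2*(-315)*(1 - 35/6) + 714288 = -2*(-315)*(-29/6) + 714288 = -3045 + 714288 = 711243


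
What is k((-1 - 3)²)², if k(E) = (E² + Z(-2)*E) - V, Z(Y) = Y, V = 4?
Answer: 48400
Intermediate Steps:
k(E) = -4 + E² - 2*E (k(E) = (E² - 2*E) - 1*4 = (E² - 2*E) - 4 = -4 + E² - 2*E)
k((-1 - 3)²)² = (-4 + ((-1 - 3)²)² - 2*(-1 - 3)²)² = (-4 + ((-4)²)² - 2*(-4)²)² = (-4 + 16² - 2*16)² = (-4 + 256 - 32)² = 220² = 48400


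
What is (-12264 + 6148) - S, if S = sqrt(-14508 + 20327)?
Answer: -6116 - 23*sqrt(11) ≈ -6192.3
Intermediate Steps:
S = 23*sqrt(11) (S = sqrt(5819) = 23*sqrt(11) ≈ 76.282)
(-12264 + 6148) - S = (-12264 + 6148) - 23*sqrt(11) = -6116 - 23*sqrt(11)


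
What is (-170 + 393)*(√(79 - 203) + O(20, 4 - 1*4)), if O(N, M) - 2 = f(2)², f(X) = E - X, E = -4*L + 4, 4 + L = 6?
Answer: 8474 + 446*I*√31 ≈ 8474.0 + 2483.2*I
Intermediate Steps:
L = 2 (L = -4 + 6 = 2)
E = -4 (E = -4*2 + 4 = -8 + 4 = -4)
f(X) = -4 - X
O(N, M) = 38 (O(N, M) = 2 + (-4 - 1*2)² = 2 + (-4 - 2)² = 2 + (-6)² = 2 + 36 = 38)
(-170 + 393)*(√(79 - 203) + O(20, 4 - 1*4)) = (-170 + 393)*(√(79 - 203) + 38) = 223*(√(-124) + 38) = 223*(2*I*√31 + 38) = 223*(38 + 2*I*√31) = 8474 + 446*I*√31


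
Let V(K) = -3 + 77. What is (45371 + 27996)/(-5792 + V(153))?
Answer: -73367/5718 ≈ -12.831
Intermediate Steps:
V(K) = 74
(45371 + 27996)/(-5792 + V(153)) = (45371 + 27996)/(-5792 + 74) = 73367/(-5718) = 73367*(-1/5718) = -73367/5718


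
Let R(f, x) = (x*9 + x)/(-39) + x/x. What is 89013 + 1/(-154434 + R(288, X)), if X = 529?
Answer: 536586119262/6028177 ≈ 89013.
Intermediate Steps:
R(f, x) = 1 - 10*x/39 (R(f, x) = (9*x + x)*(-1/39) + 1 = (10*x)*(-1/39) + 1 = -10*x/39 + 1 = 1 - 10*x/39)
89013 + 1/(-154434 + R(288, X)) = 89013 + 1/(-154434 + (1 - 10/39*529)) = 89013 + 1/(-154434 + (1 - 5290/39)) = 89013 + 1/(-154434 - 5251/39) = 89013 + 1/(-6028177/39) = 89013 - 39/6028177 = 536586119262/6028177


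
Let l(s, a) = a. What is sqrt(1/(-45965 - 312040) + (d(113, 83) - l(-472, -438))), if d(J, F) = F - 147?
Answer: sqrt(47934674571345)/358005 ≈ 19.339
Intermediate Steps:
d(J, F) = -147 + F
sqrt(1/(-45965 - 312040) + (d(113, 83) - l(-472, -438))) = sqrt(1/(-45965 - 312040) + ((-147 + 83) - 1*(-438))) = sqrt(1/(-358005) + (-64 + 438)) = sqrt(-1/358005 + 374) = sqrt(133893869/358005) = sqrt(47934674571345)/358005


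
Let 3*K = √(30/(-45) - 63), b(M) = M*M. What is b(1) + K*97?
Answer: 1 + 97*I*√573/9 ≈ 1.0 + 257.99*I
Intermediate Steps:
b(M) = M²
K = I*√573/9 (K = √(30/(-45) - 63)/3 = √(30*(-1/45) - 63)/3 = √(-⅔ - 63)/3 = √(-191/3)/3 = (I*√573/3)/3 = I*√573/9 ≈ 2.6597*I)
b(1) + K*97 = 1² + (I*√573/9)*97 = 1 + 97*I*√573/9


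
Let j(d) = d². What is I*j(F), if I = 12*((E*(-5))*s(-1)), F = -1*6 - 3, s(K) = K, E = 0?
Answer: 0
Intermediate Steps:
F = -9 (F = -6 - 3 = -9)
I = 0 (I = 12*((0*(-5))*(-1)) = 12*(0*(-1)) = 12*0 = 0)
I*j(F) = 0*(-9)² = 0*81 = 0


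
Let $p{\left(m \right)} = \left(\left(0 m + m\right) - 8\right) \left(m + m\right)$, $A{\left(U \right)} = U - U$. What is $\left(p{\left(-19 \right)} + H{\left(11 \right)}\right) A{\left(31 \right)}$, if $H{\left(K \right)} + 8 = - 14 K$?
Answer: $0$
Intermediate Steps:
$A{\left(U \right)} = 0$
$H{\left(K \right)} = -8 - 14 K$
$p{\left(m \right)} = 2 m \left(-8 + m\right)$ ($p{\left(m \right)} = \left(\left(0 + m\right) - 8\right) 2 m = \left(m - 8\right) 2 m = \left(-8 + m\right) 2 m = 2 m \left(-8 + m\right)$)
$\left(p{\left(-19 \right)} + H{\left(11 \right)}\right) A{\left(31 \right)} = \left(2 \left(-19\right) \left(-8 - 19\right) - 162\right) 0 = \left(2 \left(-19\right) \left(-27\right) - 162\right) 0 = \left(1026 - 162\right) 0 = 864 \cdot 0 = 0$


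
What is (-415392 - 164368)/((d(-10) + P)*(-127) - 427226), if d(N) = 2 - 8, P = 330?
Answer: 289880/234187 ≈ 1.2378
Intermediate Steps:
d(N) = -6
(-415392 - 164368)/((d(-10) + P)*(-127) - 427226) = (-415392 - 164368)/((-6 + 330)*(-127) - 427226) = -579760/(324*(-127) - 427226) = -579760/(-41148 - 427226) = -579760/(-468374) = -579760*(-1/468374) = 289880/234187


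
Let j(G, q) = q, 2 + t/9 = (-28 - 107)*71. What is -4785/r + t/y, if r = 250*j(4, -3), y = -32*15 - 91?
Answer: 4496299/28550 ≈ 157.49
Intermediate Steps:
t = -86283 (t = -18 + 9*((-28 - 107)*71) = -18 + 9*(-135*71) = -18 + 9*(-9585) = -18 - 86265 = -86283)
y = -571 (y = -480 - 91 = -571)
r = -750 (r = 250*(-3) = -750)
-4785/r + t/y = -4785/(-750) - 86283/(-571) = -4785*(-1/750) - 86283*(-1/571) = 319/50 + 86283/571 = 4496299/28550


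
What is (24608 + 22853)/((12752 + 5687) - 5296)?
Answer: 47461/13143 ≈ 3.6111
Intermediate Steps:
(24608 + 22853)/((12752 + 5687) - 5296) = 47461/(18439 - 5296) = 47461/13143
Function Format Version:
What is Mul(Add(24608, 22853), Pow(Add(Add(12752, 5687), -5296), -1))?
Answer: Rational(47461, 13143) ≈ 3.6111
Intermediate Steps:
Mul(Add(24608, 22853), Pow(Add(Add(12752, 5687), -5296), -1)) = Mul(47461, Pow(Add(18439, -5296), -1)) = Mul(47461, Pow(13143, -1)) = Mul(47461, Rational(1, 13143)) = Rational(47461, 13143)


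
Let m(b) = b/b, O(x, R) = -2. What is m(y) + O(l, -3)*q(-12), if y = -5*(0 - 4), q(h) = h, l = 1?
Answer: 25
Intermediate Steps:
y = 20 (y = -5*(-4) = 20)
m(b) = 1
m(y) + O(l, -3)*q(-12) = 1 - 2*(-12) = 1 + 24 = 25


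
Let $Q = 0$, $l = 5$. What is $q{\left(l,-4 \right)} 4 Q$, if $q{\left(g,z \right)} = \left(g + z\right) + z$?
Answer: $0$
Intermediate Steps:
$q{\left(g,z \right)} = g + 2 z$
$q{\left(l,-4 \right)} 4 Q = \left(5 + 2 \left(-4\right)\right) 4 \cdot 0 = \left(5 - 8\right) 4 \cdot 0 = \left(-3\right) 4 \cdot 0 = \left(-12\right) 0 = 0$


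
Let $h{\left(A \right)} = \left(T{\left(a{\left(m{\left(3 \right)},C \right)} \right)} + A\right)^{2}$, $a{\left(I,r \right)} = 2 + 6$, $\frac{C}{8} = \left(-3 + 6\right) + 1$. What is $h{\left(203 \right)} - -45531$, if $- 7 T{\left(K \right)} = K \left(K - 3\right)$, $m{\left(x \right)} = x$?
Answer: $\frac{4138180}{49} \approx 84453.0$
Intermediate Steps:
$C = 32$ ($C = 8 \left(\left(-3 + 6\right) + 1\right) = 8 \left(3 + 1\right) = 8 \cdot 4 = 32$)
$a{\left(I,r \right)} = 8$
$T{\left(K \right)} = - \frac{K \left(-3 + K\right)}{7}$ ($T{\left(K \right)} = - \frac{K \left(K - 3\right)}{7} = - \frac{K \left(-3 + K\right)}{7}$)
$h{\left(A \right)} = \left(- \frac{40}{7} + A\right)^{2}$ ($h{\left(A \right)} = \left(\frac{1}{7} \cdot 8 \left(3 - 8\right) + A\right)^{2} = \left(\frac{1}{7} \cdot 8 \left(-5\right) + A\right)^{2} = \left(- \frac{40}{7} + A\right)^{2}$)
$h{\left(203 \right)} - -45531 = \frac{\left(-40 + 7 \cdot 203\right)^{2}}{49} - -45531 = \frac{\left(-40 + 1421\right)^{2}}{49} + 45531 = \frac{1381^{2}}{49} + 45531 = \frac{1}{49} \cdot 1907161 + 45531 = \frac{1907161}{49} + 45531 = \frac{4138180}{49}$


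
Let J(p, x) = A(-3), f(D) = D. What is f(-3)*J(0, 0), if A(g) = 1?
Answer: -3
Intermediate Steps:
J(p, x) = 1
f(-3)*J(0, 0) = -3*1 = -3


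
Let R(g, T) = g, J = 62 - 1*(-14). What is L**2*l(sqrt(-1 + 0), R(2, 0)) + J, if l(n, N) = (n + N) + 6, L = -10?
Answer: 876 + 100*I ≈ 876.0 + 100.0*I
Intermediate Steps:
J = 76 (J = 62 + 14 = 76)
l(n, N) = 6 + N + n (l(n, N) = (N + n) + 6 = 6 + N + n)
L**2*l(sqrt(-1 + 0), R(2, 0)) + J = (-10)**2*(6 + 2 + sqrt(-1 + 0)) + 76 = 100*(6 + 2 + sqrt(-1)) + 76 = 100*(6 + 2 + I) + 76 = 100*(8 + I) + 76 = (800 + 100*I) + 76 = 876 + 100*I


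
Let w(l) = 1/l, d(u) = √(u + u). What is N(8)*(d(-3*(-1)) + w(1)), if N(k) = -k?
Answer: -8 - 8*√6 ≈ -27.596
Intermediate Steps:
d(u) = √2*√u (d(u) = √(2*u) = √2*√u)
N(8)*(d(-3*(-1)) + w(1)) = (-1*8)*(√2*√(-3*(-1)) + 1/1) = -8*(√2*√3 + 1) = -8*(√6 + 1) = -8*(1 + √6) = -8 - 8*√6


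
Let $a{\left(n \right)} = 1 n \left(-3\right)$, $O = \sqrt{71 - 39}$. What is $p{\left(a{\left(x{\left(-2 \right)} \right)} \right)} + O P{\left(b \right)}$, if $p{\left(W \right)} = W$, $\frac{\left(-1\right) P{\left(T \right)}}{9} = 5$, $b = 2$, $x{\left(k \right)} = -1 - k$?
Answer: $-3 - 180 \sqrt{2} \approx -257.56$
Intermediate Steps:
$O = 4 \sqrt{2}$ ($O = \sqrt{32} = 4 \sqrt{2} \approx 5.6569$)
$P{\left(T \right)} = -45$ ($P{\left(T \right)} = \left(-9\right) 5 = -45$)
$a{\left(n \right)} = - 3 n$ ($a{\left(n \right)} = n \left(-3\right) = - 3 n$)
$p{\left(a{\left(x{\left(-2 \right)} \right)} \right)} + O P{\left(b \right)} = - 3 \left(-1 - -2\right) + 4 \sqrt{2} \left(-45\right) = - 3 \left(-1 + 2\right) - 180 \sqrt{2} = \left(-3\right) 1 - 180 \sqrt{2} = -3 - 180 \sqrt{2}$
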